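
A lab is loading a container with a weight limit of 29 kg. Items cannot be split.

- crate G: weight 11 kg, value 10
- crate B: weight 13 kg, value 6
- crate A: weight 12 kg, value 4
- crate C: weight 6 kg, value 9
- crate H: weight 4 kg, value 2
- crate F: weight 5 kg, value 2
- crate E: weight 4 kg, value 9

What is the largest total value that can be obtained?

This is an integer program with binary decision variables.
Take crate G, crate C, crate H, and crate E: weight 11 + 6 + 4 + 4 = 25 ≤ 29, value 10 + 9 + 2 + 9 = 30.
No feasible combination exceeds this.

30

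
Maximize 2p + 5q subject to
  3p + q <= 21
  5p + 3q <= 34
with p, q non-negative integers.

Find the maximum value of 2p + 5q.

55

The continuous relaxation peaks at (0, 11.3) with value 56.67; rounding to a feasible lattice point costs some objective.
(p,q)=(0,11) is feasible, giving 55.
(p,q)=(0,10) is feasible, giving 50.
Maximum is 55 at (p,q)=(0,11).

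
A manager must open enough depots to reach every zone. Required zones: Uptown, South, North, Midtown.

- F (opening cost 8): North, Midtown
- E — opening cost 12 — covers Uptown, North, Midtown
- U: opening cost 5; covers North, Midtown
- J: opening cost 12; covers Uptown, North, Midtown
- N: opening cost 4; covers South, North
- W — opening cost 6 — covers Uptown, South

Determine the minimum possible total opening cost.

11

The greedy cost-per-new-zone heuristic would pick N, U, and W for 15, but a cheaper cover exists.
Choose U and W: together they cover Uptown, South, North, Midtown — every zone.
Total opening cost: 5 + 6 = 11.
No cover costs less than 11.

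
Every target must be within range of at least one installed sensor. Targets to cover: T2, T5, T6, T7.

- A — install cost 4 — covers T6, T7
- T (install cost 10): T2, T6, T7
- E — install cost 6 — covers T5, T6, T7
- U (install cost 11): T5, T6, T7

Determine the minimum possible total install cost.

16

The greedy cost-per-new-target heuristic would pick A, E, and T for 20, but a cheaper cover exists.
Choose T and E: together they cover T2, T5, T6, T7 — every target.
Total install cost: 10 + 6 = 16.
No cover costs less than 16.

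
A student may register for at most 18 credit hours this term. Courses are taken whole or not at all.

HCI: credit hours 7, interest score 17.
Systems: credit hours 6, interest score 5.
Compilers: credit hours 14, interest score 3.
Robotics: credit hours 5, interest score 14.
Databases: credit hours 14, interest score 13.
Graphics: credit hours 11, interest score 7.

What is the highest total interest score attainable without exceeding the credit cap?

36

HCI + Robotics: credit hours 7 + 5 = 12 ≤ 18, interest score 17 + 14 = 31.
HCI + Graphics: credit hours 7 + 11 = 18 ≤ 18, interest score 17 + 7 = 24.
HCI + Systems + Robotics: credit hours 7 + 6 + 5 = 18 ≤ 18, interest score 17 + 5 + 14 = 36.
Best is HCI, Systems, and Robotics with total interest score 36.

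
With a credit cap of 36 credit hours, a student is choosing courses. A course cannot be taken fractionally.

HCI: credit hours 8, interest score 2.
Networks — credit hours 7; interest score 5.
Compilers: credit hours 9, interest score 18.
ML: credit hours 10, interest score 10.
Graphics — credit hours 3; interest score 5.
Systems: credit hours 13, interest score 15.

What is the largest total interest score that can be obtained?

48

Treat it as a binary knapsack problem.
Allowing fractional choices, the relaxed optimum would be about 48.7, but courses are indivisible.
Compilers + ML + Systems: credit hours 9 + 10 + 13 = 32 ≤ 36, interest score 18 + 10 + 15 = 43.
Compilers + ML + Graphics + Systems: credit hours 9 + 10 + 3 + 13 = 35 ≤ 36, interest score 18 + 10 + 5 + 15 = 48.
Best is Compilers, ML, Graphics, and Systems with total interest score 48.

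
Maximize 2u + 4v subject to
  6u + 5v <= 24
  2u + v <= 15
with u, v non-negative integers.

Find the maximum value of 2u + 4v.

(u,v)=(0,4) is feasible, giving 16.
(u,v)=(1,3) is feasible, giving 14.
(u,v)=(0,3) is feasible, giving 12.
The best lattice point is (0,4), giving 16.

16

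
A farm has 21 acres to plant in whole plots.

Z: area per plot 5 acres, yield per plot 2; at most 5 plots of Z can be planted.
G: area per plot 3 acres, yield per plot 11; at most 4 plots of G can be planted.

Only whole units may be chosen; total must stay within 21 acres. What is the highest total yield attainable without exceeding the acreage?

46

This is a bounded integer knapsack.
G has the best ratio (11/3); taking only G gives at most 4×11 = 44 (stopped by the supply cap of 4).
Mixing does better — 1×Z and 4×G: area 17 ≤ 21, yield 1·2 + 4·11 = 46.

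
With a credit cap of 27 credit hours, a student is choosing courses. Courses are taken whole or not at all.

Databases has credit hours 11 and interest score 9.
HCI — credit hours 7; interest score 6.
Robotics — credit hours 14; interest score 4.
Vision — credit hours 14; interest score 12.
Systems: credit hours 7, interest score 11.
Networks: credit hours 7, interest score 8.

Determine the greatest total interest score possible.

Take Databases, Systems, and Networks: credit hours 11 + 7 + 7 = 25 ≤ 27, interest score 9 + 11 + 8 = 28.
No other feasible combination does better.

28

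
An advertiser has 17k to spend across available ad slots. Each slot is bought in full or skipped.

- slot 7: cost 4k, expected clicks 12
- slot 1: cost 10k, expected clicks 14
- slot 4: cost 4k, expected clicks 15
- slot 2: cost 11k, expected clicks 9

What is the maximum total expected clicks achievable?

Allowing fractional choices, the relaxed optimum would be about 39.6, but ad slots are indivisible.
slot 7 + slot 4: cost 4 + 4 = 8 ≤ 17, expected clicks 12 + 15 = 27.
slot 1 + slot 4: cost 10 + 4 = 14 ≤ 17, expected clicks 14 + 15 = 29.
Best is slot 1 and slot 4 with total expected clicks 29.

29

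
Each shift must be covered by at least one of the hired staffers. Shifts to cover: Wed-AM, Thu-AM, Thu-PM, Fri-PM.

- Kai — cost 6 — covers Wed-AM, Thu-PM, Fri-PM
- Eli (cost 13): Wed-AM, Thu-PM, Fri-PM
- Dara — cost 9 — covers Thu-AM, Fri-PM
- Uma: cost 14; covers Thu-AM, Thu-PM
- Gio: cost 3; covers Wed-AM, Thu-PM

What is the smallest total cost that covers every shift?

Choose Dara and Gio: together they cover Wed-AM, Thu-AM, Thu-PM, Fri-PM — every shift.
Total cost: 9 + 3 = 12.
No cover costs less than 12.

12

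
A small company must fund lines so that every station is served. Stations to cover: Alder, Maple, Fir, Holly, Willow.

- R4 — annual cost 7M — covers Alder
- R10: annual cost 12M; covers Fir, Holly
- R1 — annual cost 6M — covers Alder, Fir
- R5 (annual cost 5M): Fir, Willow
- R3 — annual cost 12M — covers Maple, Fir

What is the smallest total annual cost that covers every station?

35

This is a weighted set-cover instance.
Choose R10, R1, R5, and R3: together they cover Alder, Maple, Fir, Holly, Willow — every station.
Total annual cost: 12 + 6 + 5 + 12 = 35.
No cover costs less than 35.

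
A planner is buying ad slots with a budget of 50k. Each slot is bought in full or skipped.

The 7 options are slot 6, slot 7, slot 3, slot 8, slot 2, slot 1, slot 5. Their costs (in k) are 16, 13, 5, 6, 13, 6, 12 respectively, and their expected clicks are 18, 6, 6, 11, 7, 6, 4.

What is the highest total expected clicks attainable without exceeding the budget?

Take slot 6, slot 3, slot 8, slot 2, and slot 1: cost 16 + 5 + 6 + 13 + 6 = 46 ≤ 50, expected clicks 18 + 6 + 11 + 7 + 6 = 48.
No other feasible combination does better.

48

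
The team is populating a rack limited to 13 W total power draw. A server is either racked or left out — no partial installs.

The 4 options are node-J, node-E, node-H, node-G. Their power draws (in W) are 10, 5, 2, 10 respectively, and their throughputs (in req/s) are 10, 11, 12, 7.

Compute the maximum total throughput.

This is a 0-1 knapsack instance.
Take node-E and node-H: power draw 5 + 2 = 7 ≤ 13, throughput 11 + 12 = 23.
No other feasible combination does better.

23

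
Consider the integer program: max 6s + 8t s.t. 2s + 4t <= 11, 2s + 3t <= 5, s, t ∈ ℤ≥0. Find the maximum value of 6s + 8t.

(s,t)=(1,1) is feasible, giving 14.
(s,t)=(2,0) is feasible, giving 12.
Maximum is 14 at (s,t)=(1,1).

14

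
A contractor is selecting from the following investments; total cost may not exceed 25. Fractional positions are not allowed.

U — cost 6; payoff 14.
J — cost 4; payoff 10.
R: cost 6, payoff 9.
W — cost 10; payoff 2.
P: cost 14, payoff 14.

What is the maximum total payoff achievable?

This is an integer program with binary decision variables.
Allowing fractional choices, the relaxed optimum would be about 42.0, but investments are indivisible.
U + J + P: cost 6 + 4 + 14 = 24 ≤ 25, payoff 14 + 10 + 14 = 38.
J + R + P: cost 4 + 6 + 14 = 24 ≤ 25, payoff 10 + 9 + 14 = 33.
U + J + R: cost 6 + 4 + 6 = 16 ≤ 25, payoff 14 + 10 + 9 = 33.
Best is U, J, and P with total payoff 38.

38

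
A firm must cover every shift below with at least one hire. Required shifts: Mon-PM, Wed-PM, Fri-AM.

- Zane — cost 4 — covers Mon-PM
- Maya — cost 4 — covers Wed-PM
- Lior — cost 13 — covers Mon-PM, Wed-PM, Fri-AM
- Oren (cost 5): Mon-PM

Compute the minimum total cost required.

Lior alone covers Mon-PM, Wed-PM, Fri-AM — every shift.
Total cost: 13.

13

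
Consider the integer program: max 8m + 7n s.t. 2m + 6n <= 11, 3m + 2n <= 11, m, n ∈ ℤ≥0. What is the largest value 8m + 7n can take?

Relaxing integrality, the LP optimum is 30.64 at (m,n) = (3.14, 0.786), which is not an integer point.
(m,n)=(3,0): 2·3+6·0=6≤11, 3·3+2·0=9≤11, objective 24.
(m,n)=(2,1): 2·2+6·1=10≤11, 3·2+2·1=8≤11, objective 23.
No feasible integer point exceeds 24.

24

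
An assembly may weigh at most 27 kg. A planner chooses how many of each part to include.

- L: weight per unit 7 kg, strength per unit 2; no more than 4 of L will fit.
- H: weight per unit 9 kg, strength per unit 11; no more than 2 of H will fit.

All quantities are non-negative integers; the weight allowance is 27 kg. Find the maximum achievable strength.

24

1×L and 2×H: weight 25 ≤ 27, strength 1·2 + 2·11 = 24.
2×H: weight 18 ≤ 27, strength 2·11 = 22.
Best is 24.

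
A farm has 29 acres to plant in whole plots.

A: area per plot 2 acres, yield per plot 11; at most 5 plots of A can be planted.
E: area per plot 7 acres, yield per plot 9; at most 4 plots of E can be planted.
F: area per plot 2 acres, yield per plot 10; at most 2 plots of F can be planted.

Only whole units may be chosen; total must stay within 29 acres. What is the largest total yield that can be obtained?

93

5×A, 1×E, and 2×F: area 21 ≤ 29, yield 5·11 + 1·9 + 2·10 = 84.
5×A, 2×E, and 2×F: area 28 ≤ 29, yield 5·11 + 2·9 + 2·10 = 93.
Best is 93.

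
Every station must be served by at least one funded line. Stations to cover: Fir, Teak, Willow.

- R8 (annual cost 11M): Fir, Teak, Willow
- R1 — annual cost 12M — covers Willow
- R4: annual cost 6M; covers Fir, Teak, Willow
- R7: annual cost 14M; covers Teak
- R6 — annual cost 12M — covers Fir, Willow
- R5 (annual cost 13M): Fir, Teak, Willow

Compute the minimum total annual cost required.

R4 alone covers Fir, Teak, Willow — every station.
Total annual cost: 6.
No cover costs less than 6.

6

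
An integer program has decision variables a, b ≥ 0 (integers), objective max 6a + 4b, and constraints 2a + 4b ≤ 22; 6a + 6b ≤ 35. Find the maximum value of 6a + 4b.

30

The continuous relaxation peaks at (5.83, 0) with value 35.00; rounding to a feasible lattice point costs some objective.
(a,b)=(5,0): 2·5+4·0=10≤22, 6·5+6·0=30≤35, objective 30.
(a,b)=(4,1): 2·4+4·1=12≤22, 6·4+6·1=30≤35, objective 28.
The best lattice point is (5,0), giving 30.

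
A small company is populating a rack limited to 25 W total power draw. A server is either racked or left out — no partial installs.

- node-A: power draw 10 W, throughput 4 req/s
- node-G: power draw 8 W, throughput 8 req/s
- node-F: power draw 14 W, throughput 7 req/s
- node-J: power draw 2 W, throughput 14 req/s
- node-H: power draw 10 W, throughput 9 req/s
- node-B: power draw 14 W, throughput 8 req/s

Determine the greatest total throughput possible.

Take node-G, node-J, and node-H: power draw 8 + 2 + 10 = 20 ≤ 25, throughput 8 + 14 + 9 = 31.
No other feasible combination does better.

31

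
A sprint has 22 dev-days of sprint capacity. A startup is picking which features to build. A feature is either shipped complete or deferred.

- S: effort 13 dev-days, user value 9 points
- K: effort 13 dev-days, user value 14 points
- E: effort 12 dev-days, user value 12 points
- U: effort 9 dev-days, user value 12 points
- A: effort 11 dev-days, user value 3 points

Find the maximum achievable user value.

This is an integer program with binary decision variables.
S + U: effort 13 + 9 = 22 ≤ 22, user value 9 + 12 = 21.
K + U: effort 13 + 9 = 22 ≤ 22, user value 14 + 12 = 26.
E + U: effort 12 + 9 = 21 ≤ 22, user value 12 + 12 = 24.
Best is K and U with total user value 26.

26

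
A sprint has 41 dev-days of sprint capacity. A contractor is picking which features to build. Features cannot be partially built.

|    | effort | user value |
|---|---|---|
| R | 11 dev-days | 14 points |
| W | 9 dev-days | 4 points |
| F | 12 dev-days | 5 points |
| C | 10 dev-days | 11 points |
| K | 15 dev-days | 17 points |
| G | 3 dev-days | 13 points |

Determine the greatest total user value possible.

55

This is an integer program with binary decision variables.
R + C + K + G: effort 11 + 10 + 15 + 3 = 39 ≤ 41, user value 14 + 11 + 17 + 13 = 55.
R + F + K + G: effort 11 + 12 + 15 + 3 = 41 ≤ 41, user value 14 + 5 + 17 + 13 = 49.
Best is R, C, K, and G with total user value 55.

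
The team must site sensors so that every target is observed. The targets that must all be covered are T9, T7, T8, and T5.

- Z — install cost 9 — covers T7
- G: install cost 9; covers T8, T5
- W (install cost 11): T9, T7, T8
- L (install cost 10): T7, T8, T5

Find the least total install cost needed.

20

This is a weighted set-cover instance.
The greedy cost-per-new-target heuristic would pick L and W for 21, but a cheaper cover exists.
Choose G and W: together they cover T9, T7, T8, T5 — every target.
Total install cost: 9 + 11 = 20.
No cover costs less than 20.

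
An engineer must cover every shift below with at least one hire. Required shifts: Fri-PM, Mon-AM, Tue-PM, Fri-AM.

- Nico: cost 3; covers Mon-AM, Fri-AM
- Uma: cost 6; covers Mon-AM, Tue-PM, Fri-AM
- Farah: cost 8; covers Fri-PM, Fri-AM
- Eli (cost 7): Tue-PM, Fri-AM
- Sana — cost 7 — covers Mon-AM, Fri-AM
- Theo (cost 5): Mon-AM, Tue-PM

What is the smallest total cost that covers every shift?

13

The greedy cost-per-new-shift heuristic would pick Nico, Theo, and Farah for 16, but a cheaper cover exists.
Choose Farah and Theo: together they cover Fri-PM, Mon-AM, Tue-PM, Fri-AM — every shift.
Total cost: 8 + 5 = 13.
No cover costs less than 13.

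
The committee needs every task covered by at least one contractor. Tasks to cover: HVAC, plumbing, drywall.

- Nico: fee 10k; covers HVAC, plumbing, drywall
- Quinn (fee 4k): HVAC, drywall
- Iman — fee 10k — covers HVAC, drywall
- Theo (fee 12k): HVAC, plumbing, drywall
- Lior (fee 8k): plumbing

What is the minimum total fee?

10

Nico alone covers HVAC, plumbing, drywall — every task.
Total fee: 10.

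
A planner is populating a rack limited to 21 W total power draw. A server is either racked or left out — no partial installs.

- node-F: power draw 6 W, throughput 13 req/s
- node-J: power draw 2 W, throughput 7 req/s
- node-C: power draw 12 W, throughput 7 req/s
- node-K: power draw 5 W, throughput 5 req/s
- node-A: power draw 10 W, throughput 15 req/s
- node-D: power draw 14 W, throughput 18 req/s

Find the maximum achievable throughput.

35

Allowing fractional choices, the relaxed optimum would be about 38.9, but servers are indivisible.
node-F + node-K + node-A: power draw 6 + 5 + 10 = 21 ≤ 21, throughput 13 + 5 + 15 = 33.
node-F + node-J + node-A: power draw 6 + 2 + 10 = 18 ≤ 21, throughput 13 + 7 + 15 = 35.
node-F + node-D: power draw 6 + 14 = 20 ≤ 21, throughput 13 + 18 = 31.
Best is node-F, node-J, and node-A with total throughput 35.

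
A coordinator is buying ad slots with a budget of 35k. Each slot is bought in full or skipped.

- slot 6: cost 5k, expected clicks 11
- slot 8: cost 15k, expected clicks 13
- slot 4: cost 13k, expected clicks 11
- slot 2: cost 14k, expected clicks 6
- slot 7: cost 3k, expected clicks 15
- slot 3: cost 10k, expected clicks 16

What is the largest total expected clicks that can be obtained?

55

Allowing fractional choices, the relaxed optimum would be about 56.7, but ad slots are indivisible.
slot 6 + slot 4 + slot 7 + slot 3: cost 5 + 13 + 3 + 10 = 31 ≤ 35, expected clicks 11 + 11 + 15 + 16 = 53.
slot 6 + slot 8 + slot 7 + slot 3: cost 5 + 15 + 3 + 10 = 33 ≤ 35, expected clicks 11 + 13 + 15 + 16 = 55.
Best is slot 6, slot 8, slot 7, and slot 3 with total expected clicks 55.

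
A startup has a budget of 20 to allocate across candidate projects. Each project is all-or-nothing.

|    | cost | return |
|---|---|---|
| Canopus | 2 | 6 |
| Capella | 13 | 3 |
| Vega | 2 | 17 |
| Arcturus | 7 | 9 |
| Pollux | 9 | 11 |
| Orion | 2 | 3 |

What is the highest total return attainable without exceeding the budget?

43

Canopus + Vega + Arcturus + Pollux: cost 2 + 2 + 7 + 9 = 20 ≤ 20, return 6 + 17 + 9 + 11 = 43.
Vega + Arcturus + Pollux + Orion: cost 2 + 7 + 9 + 2 = 20 ≤ 20, return 17 + 9 + 11 + 3 = 40.
Best is Canopus, Vega, Arcturus, and Pollux with total return 43.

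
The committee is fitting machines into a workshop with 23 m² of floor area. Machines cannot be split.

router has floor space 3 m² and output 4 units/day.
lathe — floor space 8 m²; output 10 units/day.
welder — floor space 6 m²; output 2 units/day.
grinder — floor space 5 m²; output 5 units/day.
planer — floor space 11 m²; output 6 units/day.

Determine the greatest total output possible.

Allowing fractional choices, the relaxed optimum would be about 22.8, but machines are indivisible.
router + lathe + welder + grinder: floor space 3 + 8 + 6 + 5 = 22 ≤ 23, output 4 + 10 + 2 + 5 = 21.
router + lathe + planer: floor space 3 + 8 + 11 = 22 ≤ 23, output 4 + 10 + 6 = 20.
Best is router, lathe, welder, and grinder with total output 21.

21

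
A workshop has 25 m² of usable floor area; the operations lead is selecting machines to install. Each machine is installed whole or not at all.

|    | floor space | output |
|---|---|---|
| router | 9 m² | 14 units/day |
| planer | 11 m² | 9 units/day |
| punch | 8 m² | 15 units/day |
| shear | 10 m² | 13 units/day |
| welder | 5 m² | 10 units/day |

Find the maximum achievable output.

39

Allowing fractional choices, the relaxed optimum would be about 42.9, but machines are indivisible.
router + punch + welder: floor space 9 + 8 + 5 = 22 ≤ 25, output 14 + 15 + 10 = 39.
router + shear + welder: floor space 9 + 10 + 5 = 24 ≤ 25, output 14 + 13 + 10 = 37.
punch + shear + welder: floor space 8 + 10 + 5 = 23 ≤ 25, output 15 + 13 + 10 = 38.
Best is router, punch, and welder with total output 39.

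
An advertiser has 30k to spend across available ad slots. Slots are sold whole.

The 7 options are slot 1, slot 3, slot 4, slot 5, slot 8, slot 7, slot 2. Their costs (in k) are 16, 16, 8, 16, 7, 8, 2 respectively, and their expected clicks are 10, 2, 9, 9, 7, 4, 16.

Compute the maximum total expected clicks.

Treat it as a binary knapsack problem.
Allowing fractional choices, the relaxed optimum would be about 40.1, but ad slots are indivisible.
slot 1 + slot 4 + slot 2: cost 16 + 8 + 2 = 26 ≤ 30, expected clicks 10 + 9 + 16 = 35.
slot 4 + slot 8 + slot 7 + slot 2: cost 8 + 7 + 8 + 2 = 25 ≤ 30, expected clicks 9 + 7 + 4 + 16 = 36.
Best is slot 4, slot 8, slot 7, and slot 2 with total expected clicks 36.

36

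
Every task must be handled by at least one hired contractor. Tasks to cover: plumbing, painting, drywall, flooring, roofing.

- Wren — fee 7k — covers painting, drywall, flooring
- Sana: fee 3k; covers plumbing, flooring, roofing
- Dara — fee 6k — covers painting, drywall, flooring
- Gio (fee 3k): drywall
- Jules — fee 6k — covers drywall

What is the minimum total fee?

9

Choose Sana and Dara: together they cover plumbing, painting, drywall, flooring, roofing — every task.
Total fee: 3 + 6 = 9.
No cover costs less than 9.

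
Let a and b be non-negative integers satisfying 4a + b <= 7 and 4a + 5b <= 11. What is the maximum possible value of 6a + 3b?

(a,b)=(1,1): 4·1+1·1=5≤7, 4·1+5·1=9≤11, objective 9.
(a,b)=(0,2): 4·0+1·2=2≤7, 4·0+5·2=10≤11, objective 6.
No feasible integer point exceeds 9.

9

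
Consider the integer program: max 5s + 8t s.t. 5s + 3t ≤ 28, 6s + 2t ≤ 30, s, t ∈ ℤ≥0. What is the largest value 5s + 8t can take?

(s,t)=(0,9): 5·0+3·9=27≤28, 6·0+2·9=18≤30, objective 72.
(s,t)=(0,8): 5·0+3·8=24≤28, 6·0+2·8=16≤30, objective 64.
Maximum is 72 at (s,t)=(0,9).

72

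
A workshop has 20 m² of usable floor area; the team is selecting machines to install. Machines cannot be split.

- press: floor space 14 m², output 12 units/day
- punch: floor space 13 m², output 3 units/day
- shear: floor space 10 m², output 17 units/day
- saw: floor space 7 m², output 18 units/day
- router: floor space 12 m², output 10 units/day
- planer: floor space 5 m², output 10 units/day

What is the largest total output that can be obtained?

35

Take shear and saw: floor space 10 + 7 = 17 ≤ 20, output 17 + 18 = 35.
No other feasible combination does better.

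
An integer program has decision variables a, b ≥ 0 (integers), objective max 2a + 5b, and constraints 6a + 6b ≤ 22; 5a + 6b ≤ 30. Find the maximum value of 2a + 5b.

15

The continuous relaxation peaks at (0, 3.67) with value 18.33; rounding to a feasible lattice point costs some objective.
(a,b)=(0,3): 6·0+6·3=18≤22, 5·0+6·3=18≤30, objective 15.
(a,b)=(1,2): 6·1+6·2=18≤22, 5·1+6·2=17≤30, objective 12.
(a,b)=(0,2): 6·0+6·2=12≤22, 5·0+6·2=12≤30, objective 10.
No feasible integer point exceeds 15.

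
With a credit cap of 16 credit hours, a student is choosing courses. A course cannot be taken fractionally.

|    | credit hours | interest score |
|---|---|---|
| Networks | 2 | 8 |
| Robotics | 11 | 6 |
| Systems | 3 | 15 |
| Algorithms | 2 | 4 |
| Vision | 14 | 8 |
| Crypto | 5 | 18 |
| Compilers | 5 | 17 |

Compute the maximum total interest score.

58

Allowing fractional choices, the relaxed optimum would be about 60.0, but courses are indivisible.
Systems + Algorithms + Crypto + Compilers: credit hours 3 + 2 + 5 + 5 = 15 ≤ 16, interest score 15 + 4 + 18 + 17 = 54.
Networks + Systems + Crypto + Compilers: credit hours 2 + 3 + 5 + 5 = 15 ≤ 16, interest score 8 + 15 + 18 + 17 = 58.
Best is Networks, Systems, Crypto, and Compilers with total interest score 58.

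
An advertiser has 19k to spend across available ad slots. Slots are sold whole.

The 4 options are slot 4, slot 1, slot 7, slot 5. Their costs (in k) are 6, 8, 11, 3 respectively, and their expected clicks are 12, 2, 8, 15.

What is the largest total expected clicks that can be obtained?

Take slot 4, slot 1, and slot 5: cost 6 + 8 + 3 = 17 ≤ 19, expected clicks 12 + 2 + 15 = 29.
No other feasible combination does better.

29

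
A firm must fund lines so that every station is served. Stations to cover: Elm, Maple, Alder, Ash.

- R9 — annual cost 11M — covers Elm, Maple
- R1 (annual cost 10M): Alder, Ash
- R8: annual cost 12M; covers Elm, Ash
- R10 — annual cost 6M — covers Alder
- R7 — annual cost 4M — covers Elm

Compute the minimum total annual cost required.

21

The greedy cost-per-new-station heuristic would pick R7, R1, and R9 for 25, but a cheaper cover exists.
Choose R9 and R1: together they cover Elm, Maple, Alder, Ash — every station.
Total annual cost: 11 + 10 = 21.
No cover costs less than 21.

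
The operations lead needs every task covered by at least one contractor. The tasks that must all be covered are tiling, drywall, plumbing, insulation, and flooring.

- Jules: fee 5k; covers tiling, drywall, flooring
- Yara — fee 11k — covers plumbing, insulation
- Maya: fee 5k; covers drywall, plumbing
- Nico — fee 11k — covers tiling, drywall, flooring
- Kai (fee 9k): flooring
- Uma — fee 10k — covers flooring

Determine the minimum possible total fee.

16

The greedy cost-per-new-task heuristic would pick Jules, Maya, and Yara for 21, but a cheaper cover exists.
Choose Jules and Yara: together they cover tiling, drywall, plumbing, insulation, flooring — every task.
Total fee: 5 + 11 = 16.
No cover costs less than 16.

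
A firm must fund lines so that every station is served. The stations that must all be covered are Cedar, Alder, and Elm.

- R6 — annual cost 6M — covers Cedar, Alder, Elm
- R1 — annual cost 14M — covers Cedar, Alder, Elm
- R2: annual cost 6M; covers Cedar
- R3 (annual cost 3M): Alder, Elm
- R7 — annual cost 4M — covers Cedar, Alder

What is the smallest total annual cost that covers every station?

6

The greedy cost-per-new-station heuristic would pick R3 and R7 for 7, but a cheaper cover exists.
R6 alone covers Cedar, Alder, Elm — every station.
Total annual cost: 6.
No cover costs less than 6.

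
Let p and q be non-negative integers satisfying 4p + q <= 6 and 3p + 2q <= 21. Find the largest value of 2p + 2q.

12

(p,q)=(0,6) is feasible, giving 12.
(p,q)=(0,5) is feasible, giving 10.
Maximum is 12 at (p,q)=(0,6).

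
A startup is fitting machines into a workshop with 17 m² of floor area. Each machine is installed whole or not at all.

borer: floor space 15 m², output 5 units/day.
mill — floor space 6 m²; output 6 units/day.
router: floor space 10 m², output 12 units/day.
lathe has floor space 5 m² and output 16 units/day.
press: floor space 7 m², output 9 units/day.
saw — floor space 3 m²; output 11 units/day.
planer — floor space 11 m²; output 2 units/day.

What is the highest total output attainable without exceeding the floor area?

36

Allowing fractional choices, the relaxed optimum would be about 38.4, but machines are indivisible.
lathe + press + saw: floor space 5 + 7 + 3 = 15 ≤ 17, output 16 + 9 + 11 = 36.
mill + lathe + saw: floor space 6 + 5 + 3 = 14 ≤ 17, output 6 + 16 + 11 = 33.
router + lathe: floor space 10 + 5 = 15 ≤ 17, output 12 + 16 = 28.
Best is lathe, press, and saw with total output 36.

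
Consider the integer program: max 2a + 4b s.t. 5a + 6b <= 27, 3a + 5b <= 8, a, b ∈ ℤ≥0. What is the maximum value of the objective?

6

The continuous relaxation peaks at (0, 1.6) with value 6.40; rounding to a feasible lattice point costs some objective.
(a,b)=(1,1): 5·1+6·1=11≤27, 3·1+5·1=8≤8, objective 6.
(a,b)=(0,1): 5·0+6·1=6≤27, 3·0+5·1=5≤8, objective 4.
Maximum is 6 at (a,b)=(1,1).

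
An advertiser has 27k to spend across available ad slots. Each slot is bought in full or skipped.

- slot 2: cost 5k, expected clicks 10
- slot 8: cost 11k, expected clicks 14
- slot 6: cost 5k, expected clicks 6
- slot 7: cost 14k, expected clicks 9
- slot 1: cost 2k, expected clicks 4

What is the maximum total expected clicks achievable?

Allowing fractional choices, the relaxed optimum would be about 36.6, but ad slots are indivisible.
slot 2 + slot 8 + slot 6 + slot 1: cost 5 + 11 + 5 + 2 = 23 ≤ 27, expected clicks 10 + 14 + 6 + 4 = 34.
slot 2 + slot 6 + slot 7 + slot 1: cost 5 + 5 + 14 + 2 = 26 ≤ 27, expected clicks 10 + 6 + 9 + 4 = 29.
slot 2 + slot 8 + slot 6: cost 5 + 11 + 5 = 21 ≤ 27, expected clicks 10 + 14 + 6 = 30.
Best is slot 2, slot 8, slot 6, and slot 1 with total expected clicks 34.

34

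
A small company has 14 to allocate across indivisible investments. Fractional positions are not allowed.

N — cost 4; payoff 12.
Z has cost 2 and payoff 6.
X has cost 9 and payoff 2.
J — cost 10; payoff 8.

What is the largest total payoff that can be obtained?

20

This is a 0-1 knapsack instance.
Allowing fractional choices, the relaxed optimum would be about 24.4, but investments are indivisible.
N + Z: cost 4 + 2 = 6 ≤ 14, payoff 12 + 6 = 18.
N + J: cost 4 + 10 = 14 ≤ 14, payoff 12 + 8 = 20.
Z + J: cost 2 + 10 = 12 ≤ 14, payoff 6 + 8 = 14.
Best is N and J with total payoff 20.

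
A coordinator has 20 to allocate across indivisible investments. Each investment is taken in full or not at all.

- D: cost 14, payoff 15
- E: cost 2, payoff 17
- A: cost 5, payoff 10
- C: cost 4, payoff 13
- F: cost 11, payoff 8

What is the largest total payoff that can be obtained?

Allowing fractional choices, the relaxed optimum would be about 49.6, but investments are indivisible.
E + A + C: cost 2 + 5 + 4 = 11 ≤ 20, payoff 17 + 10 + 13 = 40.
E + C + F: cost 2 + 4 + 11 = 17 ≤ 20, payoff 17 + 13 + 8 = 38.
D + E + C: cost 14 + 2 + 4 = 20 ≤ 20, payoff 15 + 17 + 13 = 45.
Best is D, E, and C with total payoff 45.

45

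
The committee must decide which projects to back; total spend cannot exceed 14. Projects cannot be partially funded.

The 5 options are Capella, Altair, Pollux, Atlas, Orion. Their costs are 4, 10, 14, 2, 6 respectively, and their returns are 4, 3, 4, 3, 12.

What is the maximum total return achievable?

19

Take Capella, Atlas, and Orion: cost 4 + 2 + 6 = 12 ≤ 14, return 4 + 3 + 12 = 19.
No other feasible combination does better.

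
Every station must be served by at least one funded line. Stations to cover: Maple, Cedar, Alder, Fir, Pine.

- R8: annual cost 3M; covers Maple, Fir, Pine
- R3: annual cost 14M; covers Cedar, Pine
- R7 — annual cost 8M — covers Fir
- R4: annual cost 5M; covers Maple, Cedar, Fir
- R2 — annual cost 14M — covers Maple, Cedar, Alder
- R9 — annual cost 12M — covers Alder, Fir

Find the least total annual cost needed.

17

The greedy cost-per-new-station heuristic would pick R8, R4, and R9 for 20, but a cheaper cover exists.
Choose R8 and R2: together they cover Maple, Cedar, Alder, Fir, Pine — every station.
Total annual cost: 3 + 14 = 17.
No cover costs less than 17.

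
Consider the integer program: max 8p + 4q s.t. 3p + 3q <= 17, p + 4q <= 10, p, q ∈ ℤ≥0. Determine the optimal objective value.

Relaxing integrality, the LP optimum is 45.33 at (p,q) = (5.67, 0), which is not an integer point.
(p,q)=(5,0): 3·5+3·0=15≤17, 1·5+4·0=5≤10, objective 40.
(p,q)=(4,1): 3·4+3·1=15≤17, 1·4+4·1=8≤10, objective 36.
(p,q)=(4,0): 3·4+3·0=12≤17, 1·4+4·0=4≤10, objective 32.
Maximum is 40 at (p,q)=(5,0).

40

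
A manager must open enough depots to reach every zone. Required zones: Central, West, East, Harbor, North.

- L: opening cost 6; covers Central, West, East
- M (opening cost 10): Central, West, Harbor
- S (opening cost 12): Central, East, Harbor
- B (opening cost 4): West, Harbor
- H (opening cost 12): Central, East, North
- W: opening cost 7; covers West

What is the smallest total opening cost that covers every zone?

The greedy cost-per-new-zone heuristic would pick L, B, and H for 22, but a cheaper cover exists.
Choose B and H: together they cover Central, West, East, Harbor, North — every zone.
Total opening cost: 4 + 12 = 16.
No cover costs less than 16.

16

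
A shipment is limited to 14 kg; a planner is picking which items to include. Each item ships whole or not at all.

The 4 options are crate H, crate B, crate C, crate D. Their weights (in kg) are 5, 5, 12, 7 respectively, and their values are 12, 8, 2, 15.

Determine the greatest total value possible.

27

Treat it as a binary knapsack problem.
crate H + crate D: weight 5 + 7 = 12 ≤ 14, value 12 + 15 = 27.
crate H + crate B: weight 5 + 5 = 10 ≤ 14, value 12 + 8 = 20.
crate B + crate D: weight 5 + 7 = 12 ≤ 14, value 8 + 15 = 23.
Best is crate H and crate D with total value 27.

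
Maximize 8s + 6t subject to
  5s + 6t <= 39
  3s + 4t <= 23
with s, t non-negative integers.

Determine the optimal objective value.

56

The continuous relaxation peaks at (7.67, 0) with value 61.33; rounding to a feasible lattice point costs some objective.
(s,t)=(7,0): 5·7+6·0=35≤39, 3·7+4·0=21≤23, objective 56.
(s,t)=(6,1): 5·6+6·1=36≤39, 3·6+4·1=22≤23, objective 54.
(s,t)=(6,0): 5·6+6·0=30≤39, 3·6+4·0=18≤23, objective 48.
No feasible integer point exceeds 56.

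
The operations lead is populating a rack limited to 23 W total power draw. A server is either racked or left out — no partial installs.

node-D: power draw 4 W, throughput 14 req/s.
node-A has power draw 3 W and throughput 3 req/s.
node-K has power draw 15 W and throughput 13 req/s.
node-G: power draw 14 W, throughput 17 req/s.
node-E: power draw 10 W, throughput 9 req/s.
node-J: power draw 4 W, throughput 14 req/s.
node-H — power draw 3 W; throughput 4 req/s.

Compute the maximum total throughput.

Take node-D, node-G, and node-J: power draw 4 + 14 + 4 = 22 ≤ 23, throughput 14 + 17 + 14 = 45.
No other feasible combination does better.

45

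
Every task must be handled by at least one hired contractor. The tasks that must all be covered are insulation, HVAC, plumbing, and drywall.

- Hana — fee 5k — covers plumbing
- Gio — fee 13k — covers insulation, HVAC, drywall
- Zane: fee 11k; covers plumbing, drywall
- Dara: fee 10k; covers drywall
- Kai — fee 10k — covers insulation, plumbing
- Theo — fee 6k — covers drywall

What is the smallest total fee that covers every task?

Choose Hana and Gio: together they cover insulation, HVAC, plumbing, drywall — every task.
Total fee: 5 + 13 = 18.
No cover costs less than 18.

18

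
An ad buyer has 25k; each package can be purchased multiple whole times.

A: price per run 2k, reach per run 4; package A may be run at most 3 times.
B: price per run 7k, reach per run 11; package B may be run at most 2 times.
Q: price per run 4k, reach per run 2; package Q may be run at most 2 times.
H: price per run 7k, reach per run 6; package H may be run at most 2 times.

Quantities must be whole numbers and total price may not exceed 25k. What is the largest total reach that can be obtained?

This is a bounded integer knapsack.
A has the best ratio (4/2); taking only A gives at most 3×4 = 12 (stopped by the supply cap of 3).
Mixing does better — 2×A, 2×B, and 1×H: price 25 ≤ 25, reach 2·4 + 2·11 + 1·6 = 36.

36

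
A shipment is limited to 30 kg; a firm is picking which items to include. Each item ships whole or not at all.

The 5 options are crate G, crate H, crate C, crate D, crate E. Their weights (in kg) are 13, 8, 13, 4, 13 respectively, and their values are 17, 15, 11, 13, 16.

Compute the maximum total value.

crate G + crate H + crate D: weight 13 + 8 + 4 = 25 ≤ 30, value 17 + 15 + 13 = 45.
crate H + crate D + crate E: weight 8 + 4 + 13 = 25 ≤ 30, value 15 + 13 + 16 = 44.
crate G + crate D + crate E: weight 13 + 4 + 13 = 30 ≤ 30, value 17 + 13 + 16 = 46.
Best is crate G, crate D, and crate E with total value 46.

46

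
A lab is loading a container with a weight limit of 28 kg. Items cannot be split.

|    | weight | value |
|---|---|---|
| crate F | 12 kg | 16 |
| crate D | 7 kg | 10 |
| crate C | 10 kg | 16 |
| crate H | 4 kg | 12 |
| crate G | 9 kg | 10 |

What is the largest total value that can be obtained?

This is an integer program with binary decision variables.
Take crate F, crate C, and crate H: weight 12 + 10 + 4 = 26 ≤ 28, value 16 + 16 + 12 = 44.
No other feasible combination does better.

44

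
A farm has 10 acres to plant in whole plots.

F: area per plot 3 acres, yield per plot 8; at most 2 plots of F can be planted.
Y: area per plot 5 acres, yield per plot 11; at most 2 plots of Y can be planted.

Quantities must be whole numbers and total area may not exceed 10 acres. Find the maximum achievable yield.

22

Take 2×Y: area 10 ≤ 10, yield 2·11 = 22.
No other integer combination yields more.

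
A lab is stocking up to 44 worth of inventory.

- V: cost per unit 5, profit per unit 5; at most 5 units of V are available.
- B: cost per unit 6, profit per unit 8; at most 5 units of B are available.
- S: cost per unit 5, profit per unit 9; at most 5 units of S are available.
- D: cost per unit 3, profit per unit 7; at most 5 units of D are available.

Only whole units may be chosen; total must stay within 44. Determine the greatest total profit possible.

81

Take 1×B, 5×S, and 4×D: cost 43 ≤ 44, profit 1·8 + 5·9 + 4·7 = 81.
No other integer combination yields more.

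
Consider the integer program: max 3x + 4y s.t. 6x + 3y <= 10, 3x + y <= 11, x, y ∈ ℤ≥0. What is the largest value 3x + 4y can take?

12

The continuous relaxation peaks at (0, 3.33) with value 13.33; rounding to a feasible lattice point costs some objective.
(x,y)=(0,3): 6·0+3·3=9≤10, 3·0+1·3=3≤11, objective 12.
(x,y)=(0,2): 6·0+3·2=6≤10, 3·0+1·2=2≤11, objective 8.
The best lattice point is (0,3), giving 12.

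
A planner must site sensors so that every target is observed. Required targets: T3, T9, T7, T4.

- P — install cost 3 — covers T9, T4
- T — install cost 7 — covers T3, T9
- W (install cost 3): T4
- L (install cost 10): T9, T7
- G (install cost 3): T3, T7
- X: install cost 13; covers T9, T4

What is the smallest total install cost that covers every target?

6

This is an integer covering problem.
Choose P and G: together they cover T3, T9, T7, T4 — every target.
Total install cost: 3 + 3 = 6.
No cover costs less than 6.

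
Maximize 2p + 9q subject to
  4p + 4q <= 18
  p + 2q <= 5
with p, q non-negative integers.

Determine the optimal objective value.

20

Relaxing integrality, the LP optimum is 22.50 at (p,q) = (0, 2.5), which is not an integer point.
(p,q)=(1,2): 4·1+4·2=12≤18, 1·1+2·2=5≤5, objective 20.
(p,q)=(0,2): 4·0+4·2=8≤18, 1·0+2·2=4≤5, objective 18.
(p,q)=(2,1): 4·2+4·1=12≤18, 1·2+2·1=4≤5, objective 13.
The best lattice point is (1,2), giving 20.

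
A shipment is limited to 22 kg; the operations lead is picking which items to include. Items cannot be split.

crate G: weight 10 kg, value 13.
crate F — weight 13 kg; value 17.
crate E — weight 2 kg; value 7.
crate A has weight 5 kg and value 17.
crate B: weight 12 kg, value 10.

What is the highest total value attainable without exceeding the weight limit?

41

Allowing fractional choices, the relaxed optimum would be about 43.6, but items are indivisible.
crate F + crate E + crate A: weight 13 + 2 + 5 = 20 ≤ 22, value 17 + 7 + 17 = 41.
crate F + crate A: weight 13 + 5 = 18 ≤ 22, value 17 + 17 = 34.
crate G + crate E + crate A: weight 10 + 2 + 5 = 17 ≤ 22, value 13 + 7 + 17 = 37.
Best is crate F, crate E, and crate A with total value 41.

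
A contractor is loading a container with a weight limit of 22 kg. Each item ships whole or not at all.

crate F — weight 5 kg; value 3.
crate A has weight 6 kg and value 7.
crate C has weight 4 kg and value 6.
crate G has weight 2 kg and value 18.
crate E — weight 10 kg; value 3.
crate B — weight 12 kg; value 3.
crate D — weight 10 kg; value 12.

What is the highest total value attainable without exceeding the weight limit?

crate A + crate C + crate G + crate D: weight 6 + 4 + 2 + 10 = 22 ≤ 22, value 7 + 6 + 18 + 12 = 43.
crate F + crate C + crate G + crate D: weight 5 + 4 + 2 + 10 = 21 ≤ 22, value 3 + 6 + 18 + 12 = 39.
Best is crate A, crate C, crate G, and crate D with total value 43.

43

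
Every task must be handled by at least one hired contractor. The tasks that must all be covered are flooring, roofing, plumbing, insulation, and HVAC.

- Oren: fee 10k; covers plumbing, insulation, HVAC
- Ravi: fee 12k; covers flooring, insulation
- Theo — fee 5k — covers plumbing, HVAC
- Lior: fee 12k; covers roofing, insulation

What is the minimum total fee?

29

Choose Ravi, Theo, and Lior: together they cover flooring, roofing, plumbing, insulation, HVAC — every task.
Total fee: 12 + 5 + 12 = 29.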